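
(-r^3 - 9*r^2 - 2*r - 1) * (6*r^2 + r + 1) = -6*r^5 - 55*r^4 - 22*r^3 - 17*r^2 - 3*r - 1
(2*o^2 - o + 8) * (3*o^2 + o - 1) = 6*o^4 - o^3 + 21*o^2 + 9*o - 8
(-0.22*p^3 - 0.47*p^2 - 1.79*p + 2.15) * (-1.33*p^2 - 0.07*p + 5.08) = 0.2926*p^5 + 0.6405*p^4 + 1.296*p^3 - 5.1218*p^2 - 9.2437*p + 10.922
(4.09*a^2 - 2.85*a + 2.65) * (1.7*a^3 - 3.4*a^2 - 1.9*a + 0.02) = 6.953*a^5 - 18.751*a^4 + 6.424*a^3 - 3.5132*a^2 - 5.092*a + 0.053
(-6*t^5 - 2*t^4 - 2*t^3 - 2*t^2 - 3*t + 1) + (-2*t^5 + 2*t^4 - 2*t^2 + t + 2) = -8*t^5 - 2*t^3 - 4*t^2 - 2*t + 3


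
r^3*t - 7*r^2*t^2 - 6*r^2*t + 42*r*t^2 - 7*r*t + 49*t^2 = (r - 7)*(r - 7*t)*(r*t + t)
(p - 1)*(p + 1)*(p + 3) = p^3 + 3*p^2 - p - 3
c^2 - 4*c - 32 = (c - 8)*(c + 4)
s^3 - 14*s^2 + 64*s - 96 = (s - 6)*(s - 4)^2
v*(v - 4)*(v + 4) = v^3 - 16*v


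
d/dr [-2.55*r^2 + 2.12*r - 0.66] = 2.12 - 5.1*r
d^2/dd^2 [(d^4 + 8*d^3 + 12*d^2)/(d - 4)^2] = 2*(d^4 - 16*d^3 + 96*d^2 + 480*d + 192)/(d^4 - 16*d^3 + 96*d^2 - 256*d + 256)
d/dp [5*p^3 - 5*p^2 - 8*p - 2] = 15*p^2 - 10*p - 8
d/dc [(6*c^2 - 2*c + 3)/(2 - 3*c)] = (-18*c^2 + 24*c + 5)/(9*c^2 - 12*c + 4)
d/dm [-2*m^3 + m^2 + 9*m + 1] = -6*m^2 + 2*m + 9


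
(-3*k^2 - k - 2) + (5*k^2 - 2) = 2*k^2 - k - 4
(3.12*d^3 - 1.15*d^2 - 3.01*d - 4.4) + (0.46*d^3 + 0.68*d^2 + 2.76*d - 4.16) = 3.58*d^3 - 0.47*d^2 - 0.25*d - 8.56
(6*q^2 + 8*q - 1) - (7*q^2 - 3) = -q^2 + 8*q + 2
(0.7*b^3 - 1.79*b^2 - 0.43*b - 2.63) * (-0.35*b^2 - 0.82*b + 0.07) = -0.245*b^5 + 0.0525*b^4 + 1.6673*b^3 + 1.1478*b^2 + 2.1265*b - 0.1841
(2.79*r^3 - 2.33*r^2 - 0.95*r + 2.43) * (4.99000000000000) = 13.9221*r^3 - 11.6267*r^2 - 4.7405*r + 12.1257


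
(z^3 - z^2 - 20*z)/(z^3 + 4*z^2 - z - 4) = z*(z - 5)/(z^2 - 1)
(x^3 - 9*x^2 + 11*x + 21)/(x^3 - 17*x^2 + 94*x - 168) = (x^2 - 2*x - 3)/(x^2 - 10*x + 24)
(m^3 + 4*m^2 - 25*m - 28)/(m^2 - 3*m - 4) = m + 7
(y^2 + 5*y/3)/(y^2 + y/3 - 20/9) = 3*y/(3*y - 4)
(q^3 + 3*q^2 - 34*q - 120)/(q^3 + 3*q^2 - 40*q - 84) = (q^2 + 9*q + 20)/(q^2 + 9*q + 14)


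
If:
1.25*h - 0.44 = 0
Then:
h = 0.35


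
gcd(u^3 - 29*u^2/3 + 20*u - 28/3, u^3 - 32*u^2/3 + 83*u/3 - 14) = u^2 - 23*u/3 + 14/3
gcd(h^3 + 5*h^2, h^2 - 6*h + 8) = 1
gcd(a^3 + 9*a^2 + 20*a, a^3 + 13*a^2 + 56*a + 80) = a^2 + 9*a + 20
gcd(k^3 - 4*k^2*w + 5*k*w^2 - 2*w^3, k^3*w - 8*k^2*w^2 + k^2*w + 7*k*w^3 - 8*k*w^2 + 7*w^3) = -k + w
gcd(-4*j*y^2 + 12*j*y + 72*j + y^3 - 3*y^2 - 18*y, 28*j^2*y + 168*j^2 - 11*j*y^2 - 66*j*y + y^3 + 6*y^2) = -4*j + y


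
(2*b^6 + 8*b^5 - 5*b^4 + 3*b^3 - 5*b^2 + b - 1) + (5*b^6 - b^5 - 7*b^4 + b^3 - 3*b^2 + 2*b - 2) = 7*b^6 + 7*b^5 - 12*b^4 + 4*b^3 - 8*b^2 + 3*b - 3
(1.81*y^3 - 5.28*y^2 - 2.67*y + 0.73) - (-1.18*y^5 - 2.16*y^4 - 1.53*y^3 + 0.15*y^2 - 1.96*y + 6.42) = 1.18*y^5 + 2.16*y^4 + 3.34*y^3 - 5.43*y^2 - 0.71*y - 5.69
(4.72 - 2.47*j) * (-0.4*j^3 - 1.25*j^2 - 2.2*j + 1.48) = 0.988*j^4 + 1.1995*j^3 - 0.465999999999998*j^2 - 14.0396*j + 6.9856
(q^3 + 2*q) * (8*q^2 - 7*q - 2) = 8*q^5 - 7*q^4 + 14*q^3 - 14*q^2 - 4*q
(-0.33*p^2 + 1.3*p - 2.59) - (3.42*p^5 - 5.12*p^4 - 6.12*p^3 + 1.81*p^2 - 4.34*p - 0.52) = -3.42*p^5 + 5.12*p^4 + 6.12*p^3 - 2.14*p^2 + 5.64*p - 2.07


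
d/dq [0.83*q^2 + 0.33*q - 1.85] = 1.66*q + 0.33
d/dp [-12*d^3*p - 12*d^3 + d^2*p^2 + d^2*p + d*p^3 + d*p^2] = d*(-12*d^2 + 2*d*p + d + 3*p^2 + 2*p)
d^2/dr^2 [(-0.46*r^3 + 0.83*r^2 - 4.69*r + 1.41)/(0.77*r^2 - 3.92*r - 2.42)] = (4.44089209850063e-16*r^5 + 3.5527136788005e-15*r^4 - 16.402274*r^3 - 11.886798*r^2 - 94.135404*r + 147.292092)/(0.456533*r^6 - 6.972504*r^5 + 31.19193*r^4 - 16.40912*r^3 - 98.03178*r^2 - 68.871264*r - 14.172488)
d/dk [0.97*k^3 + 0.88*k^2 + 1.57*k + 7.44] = 2.91*k^2 + 1.76*k + 1.57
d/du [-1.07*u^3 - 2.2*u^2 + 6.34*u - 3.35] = -3.21*u^2 - 4.4*u + 6.34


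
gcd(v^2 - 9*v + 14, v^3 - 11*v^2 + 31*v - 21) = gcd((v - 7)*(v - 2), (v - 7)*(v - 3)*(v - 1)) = v - 7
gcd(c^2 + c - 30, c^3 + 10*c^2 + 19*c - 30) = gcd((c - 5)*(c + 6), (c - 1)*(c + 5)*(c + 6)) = c + 6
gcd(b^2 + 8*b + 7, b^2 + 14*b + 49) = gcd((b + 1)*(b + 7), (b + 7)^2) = b + 7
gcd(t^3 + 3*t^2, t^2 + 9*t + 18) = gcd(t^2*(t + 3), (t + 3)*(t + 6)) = t + 3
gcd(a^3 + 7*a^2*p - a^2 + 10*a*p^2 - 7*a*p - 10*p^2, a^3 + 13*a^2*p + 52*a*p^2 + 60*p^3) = a^2 + 7*a*p + 10*p^2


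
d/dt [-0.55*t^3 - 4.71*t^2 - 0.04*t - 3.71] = -1.65*t^2 - 9.42*t - 0.04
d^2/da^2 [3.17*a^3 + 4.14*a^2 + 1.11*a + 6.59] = 19.02*a + 8.28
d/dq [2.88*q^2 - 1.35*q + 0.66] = 5.76*q - 1.35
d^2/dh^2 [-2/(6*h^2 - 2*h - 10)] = 2*(-9*h^2 + 3*h + (6*h - 1)^2 + 15)/(-3*h^2 + h + 5)^3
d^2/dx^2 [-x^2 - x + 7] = -2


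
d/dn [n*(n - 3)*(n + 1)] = 3*n^2 - 4*n - 3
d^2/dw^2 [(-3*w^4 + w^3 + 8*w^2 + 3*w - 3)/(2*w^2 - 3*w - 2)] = 2*(-12*w^6 + 54*w^5 - 45*w^4 - 71*w^3 + 6*w^2 + 102*w - 25)/(8*w^6 - 36*w^5 + 30*w^4 + 45*w^3 - 30*w^2 - 36*w - 8)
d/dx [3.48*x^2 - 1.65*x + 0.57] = 6.96*x - 1.65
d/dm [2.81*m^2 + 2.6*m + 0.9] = 5.62*m + 2.6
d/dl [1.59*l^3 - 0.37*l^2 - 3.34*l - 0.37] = 4.77*l^2 - 0.74*l - 3.34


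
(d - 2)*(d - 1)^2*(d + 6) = d^4 + 2*d^3 - 19*d^2 + 28*d - 12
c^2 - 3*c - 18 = (c - 6)*(c + 3)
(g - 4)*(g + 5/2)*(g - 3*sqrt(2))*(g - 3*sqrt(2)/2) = g^4 - 9*sqrt(2)*g^3/2 - 3*g^3/2 - g^2 + 27*sqrt(2)*g^2/4 - 27*g/2 + 45*sqrt(2)*g - 90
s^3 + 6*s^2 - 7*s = s*(s - 1)*(s + 7)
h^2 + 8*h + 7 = (h + 1)*(h + 7)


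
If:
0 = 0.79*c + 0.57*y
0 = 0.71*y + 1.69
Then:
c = 1.72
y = -2.38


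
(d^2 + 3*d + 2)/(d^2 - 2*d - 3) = (d + 2)/(d - 3)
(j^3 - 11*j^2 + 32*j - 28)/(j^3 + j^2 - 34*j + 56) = (j^2 - 9*j + 14)/(j^2 + 3*j - 28)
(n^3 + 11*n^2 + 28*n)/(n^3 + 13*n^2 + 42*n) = (n + 4)/(n + 6)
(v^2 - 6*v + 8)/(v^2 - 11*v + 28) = (v - 2)/(v - 7)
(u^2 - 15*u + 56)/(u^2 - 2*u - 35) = (u - 8)/(u + 5)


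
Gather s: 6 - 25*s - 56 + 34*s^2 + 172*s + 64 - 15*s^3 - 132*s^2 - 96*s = -15*s^3 - 98*s^2 + 51*s + 14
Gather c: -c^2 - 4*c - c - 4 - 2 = -c^2 - 5*c - 6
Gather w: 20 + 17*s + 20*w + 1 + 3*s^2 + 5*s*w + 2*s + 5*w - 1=3*s^2 + 19*s + w*(5*s + 25) + 20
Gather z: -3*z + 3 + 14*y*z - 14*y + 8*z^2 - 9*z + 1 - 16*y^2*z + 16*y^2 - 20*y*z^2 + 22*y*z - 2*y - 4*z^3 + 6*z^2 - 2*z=16*y^2 - 16*y - 4*z^3 + z^2*(14 - 20*y) + z*(-16*y^2 + 36*y - 14) + 4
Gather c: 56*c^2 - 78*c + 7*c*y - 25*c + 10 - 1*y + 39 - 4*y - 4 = 56*c^2 + c*(7*y - 103) - 5*y + 45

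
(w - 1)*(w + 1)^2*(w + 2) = w^4 + 3*w^3 + w^2 - 3*w - 2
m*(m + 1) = m^2 + m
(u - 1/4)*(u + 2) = u^2 + 7*u/4 - 1/2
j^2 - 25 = (j - 5)*(j + 5)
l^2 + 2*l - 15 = (l - 3)*(l + 5)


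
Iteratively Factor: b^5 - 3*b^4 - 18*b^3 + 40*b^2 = (b - 2)*(b^4 - b^3 - 20*b^2) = b*(b - 2)*(b^3 - b^2 - 20*b) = b^2*(b - 2)*(b^2 - b - 20) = b^2*(b - 2)*(b + 4)*(b - 5)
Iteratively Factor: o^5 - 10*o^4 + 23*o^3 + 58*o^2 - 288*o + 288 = (o - 2)*(o^4 - 8*o^3 + 7*o^2 + 72*o - 144) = (o - 4)*(o - 2)*(o^3 - 4*o^2 - 9*o + 36) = (o - 4)*(o - 3)*(o - 2)*(o^2 - o - 12) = (o - 4)*(o - 3)*(o - 2)*(o + 3)*(o - 4)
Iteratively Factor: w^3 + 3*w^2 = (w)*(w^2 + 3*w) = w*(w + 3)*(w)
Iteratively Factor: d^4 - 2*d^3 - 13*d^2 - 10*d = (d)*(d^3 - 2*d^2 - 13*d - 10) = d*(d + 1)*(d^2 - 3*d - 10) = d*(d + 1)*(d + 2)*(d - 5)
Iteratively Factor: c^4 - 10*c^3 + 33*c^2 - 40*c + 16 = (c - 1)*(c^3 - 9*c^2 + 24*c - 16) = (c - 1)^2*(c^2 - 8*c + 16) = (c - 4)*(c - 1)^2*(c - 4)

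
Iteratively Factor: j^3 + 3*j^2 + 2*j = (j + 1)*(j^2 + 2*j) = j*(j + 1)*(j + 2)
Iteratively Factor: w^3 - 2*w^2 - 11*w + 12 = (w + 3)*(w^2 - 5*w + 4) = (w - 1)*(w + 3)*(w - 4)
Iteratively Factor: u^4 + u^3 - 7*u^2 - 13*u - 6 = (u + 1)*(u^3 - 7*u - 6) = (u + 1)^2*(u^2 - u - 6) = (u + 1)^2*(u + 2)*(u - 3)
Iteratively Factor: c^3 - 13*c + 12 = (c - 3)*(c^2 + 3*c - 4) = (c - 3)*(c + 4)*(c - 1)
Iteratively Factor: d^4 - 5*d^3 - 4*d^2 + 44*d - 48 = (d - 2)*(d^3 - 3*d^2 - 10*d + 24) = (d - 2)^2*(d^2 - d - 12) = (d - 4)*(d - 2)^2*(d + 3)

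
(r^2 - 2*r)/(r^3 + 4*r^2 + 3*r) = (r - 2)/(r^2 + 4*r + 3)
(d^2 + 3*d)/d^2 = (d + 3)/d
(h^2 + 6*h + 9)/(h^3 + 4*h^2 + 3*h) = (h + 3)/(h*(h + 1))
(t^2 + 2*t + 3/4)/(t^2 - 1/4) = (2*t + 3)/(2*t - 1)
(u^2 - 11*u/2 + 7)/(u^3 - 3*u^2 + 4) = (u - 7/2)/(u^2 - u - 2)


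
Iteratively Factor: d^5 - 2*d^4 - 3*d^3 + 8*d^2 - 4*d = (d + 2)*(d^4 - 4*d^3 + 5*d^2 - 2*d) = d*(d + 2)*(d^3 - 4*d^2 + 5*d - 2) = d*(d - 2)*(d + 2)*(d^2 - 2*d + 1) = d*(d - 2)*(d - 1)*(d + 2)*(d - 1)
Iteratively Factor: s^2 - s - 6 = (s - 3)*(s + 2)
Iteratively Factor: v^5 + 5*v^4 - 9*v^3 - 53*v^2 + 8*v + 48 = (v - 1)*(v^4 + 6*v^3 - 3*v^2 - 56*v - 48) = (v - 1)*(v + 4)*(v^3 + 2*v^2 - 11*v - 12) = (v - 1)*(v + 1)*(v + 4)*(v^2 + v - 12) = (v - 1)*(v + 1)*(v + 4)^2*(v - 3)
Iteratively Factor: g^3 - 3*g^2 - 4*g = (g - 4)*(g^2 + g) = (g - 4)*(g + 1)*(g)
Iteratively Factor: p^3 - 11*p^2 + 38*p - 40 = (p - 5)*(p^2 - 6*p + 8) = (p - 5)*(p - 2)*(p - 4)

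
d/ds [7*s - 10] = 7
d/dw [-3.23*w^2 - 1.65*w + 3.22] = -6.46*w - 1.65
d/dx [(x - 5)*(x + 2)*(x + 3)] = 3*x^2 - 19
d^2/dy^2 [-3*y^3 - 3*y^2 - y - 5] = -18*y - 6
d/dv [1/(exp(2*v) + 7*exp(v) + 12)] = (-2*exp(v) - 7)*exp(v)/(exp(2*v) + 7*exp(v) + 12)^2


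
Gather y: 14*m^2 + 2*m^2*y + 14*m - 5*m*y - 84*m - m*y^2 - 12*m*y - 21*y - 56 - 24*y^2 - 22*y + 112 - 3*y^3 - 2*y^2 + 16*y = 14*m^2 - 70*m - 3*y^3 + y^2*(-m - 26) + y*(2*m^2 - 17*m - 27) + 56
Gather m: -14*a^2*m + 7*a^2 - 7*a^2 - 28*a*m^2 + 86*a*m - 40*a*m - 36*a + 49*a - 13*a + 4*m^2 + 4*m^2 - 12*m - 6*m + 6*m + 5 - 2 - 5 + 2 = m^2*(8 - 28*a) + m*(-14*a^2 + 46*a - 12)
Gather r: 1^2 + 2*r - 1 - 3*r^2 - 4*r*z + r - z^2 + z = -3*r^2 + r*(3 - 4*z) - z^2 + z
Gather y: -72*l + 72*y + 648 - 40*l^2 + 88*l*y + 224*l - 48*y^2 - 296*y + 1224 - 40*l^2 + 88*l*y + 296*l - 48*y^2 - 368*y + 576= -80*l^2 + 448*l - 96*y^2 + y*(176*l - 592) + 2448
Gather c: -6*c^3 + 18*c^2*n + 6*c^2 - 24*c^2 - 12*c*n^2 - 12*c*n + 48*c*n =-6*c^3 + c^2*(18*n - 18) + c*(-12*n^2 + 36*n)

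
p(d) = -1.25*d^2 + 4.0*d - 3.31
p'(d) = 4.0 - 2.5*d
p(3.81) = -6.22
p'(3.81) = -5.52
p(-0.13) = -3.85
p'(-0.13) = 4.32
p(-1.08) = -9.09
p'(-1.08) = 6.70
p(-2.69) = -23.12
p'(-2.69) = 10.72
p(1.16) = -0.35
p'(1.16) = 1.10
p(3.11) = -2.96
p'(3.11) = -3.78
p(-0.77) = -7.13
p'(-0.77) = 5.92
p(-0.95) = -8.24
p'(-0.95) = 6.38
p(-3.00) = -26.56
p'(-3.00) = 11.50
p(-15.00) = -344.56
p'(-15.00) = 41.50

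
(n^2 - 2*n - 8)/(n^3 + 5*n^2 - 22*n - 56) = 1/(n + 7)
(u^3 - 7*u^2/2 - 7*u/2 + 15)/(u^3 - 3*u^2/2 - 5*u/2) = (u^2 - u - 6)/(u*(u + 1))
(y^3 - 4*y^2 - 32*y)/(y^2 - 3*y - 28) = y*(y - 8)/(y - 7)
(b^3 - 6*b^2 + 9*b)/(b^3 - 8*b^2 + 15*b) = (b - 3)/(b - 5)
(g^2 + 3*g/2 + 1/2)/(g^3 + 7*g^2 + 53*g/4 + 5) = 2*(g + 1)/(2*g^2 + 13*g + 20)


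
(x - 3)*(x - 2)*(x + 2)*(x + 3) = x^4 - 13*x^2 + 36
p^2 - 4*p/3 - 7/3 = (p - 7/3)*(p + 1)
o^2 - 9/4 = (o - 3/2)*(o + 3/2)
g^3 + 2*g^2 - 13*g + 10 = (g - 2)*(g - 1)*(g + 5)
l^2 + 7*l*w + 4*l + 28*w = (l + 4)*(l + 7*w)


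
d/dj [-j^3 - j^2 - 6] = j*(-3*j - 2)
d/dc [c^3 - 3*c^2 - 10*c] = 3*c^2 - 6*c - 10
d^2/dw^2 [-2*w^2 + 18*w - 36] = -4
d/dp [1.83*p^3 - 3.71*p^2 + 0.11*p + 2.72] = 5.49*p^2 - 7.42*p + 0.11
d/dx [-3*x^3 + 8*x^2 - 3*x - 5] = -9*x^2 + 16*x - 3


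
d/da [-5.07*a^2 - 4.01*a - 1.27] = -10.14*a - 4.01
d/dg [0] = 0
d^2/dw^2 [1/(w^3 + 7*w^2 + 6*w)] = 2*(-w*(3*w + 7)*(w^2 + 7*w + 6) + (3*w^2 + 14*w + 6)^2)/(w^3*(w^2 + 7*w + 6)^3)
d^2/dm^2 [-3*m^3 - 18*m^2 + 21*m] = -18*m - 36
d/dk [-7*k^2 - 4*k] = -14*k - 4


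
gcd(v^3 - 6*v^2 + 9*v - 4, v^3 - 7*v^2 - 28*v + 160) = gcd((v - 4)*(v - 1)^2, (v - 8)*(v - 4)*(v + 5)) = v - 4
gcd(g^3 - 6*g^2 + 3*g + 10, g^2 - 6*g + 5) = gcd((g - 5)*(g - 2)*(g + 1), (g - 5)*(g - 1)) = g - 5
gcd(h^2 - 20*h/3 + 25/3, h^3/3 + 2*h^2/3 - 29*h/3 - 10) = h - 5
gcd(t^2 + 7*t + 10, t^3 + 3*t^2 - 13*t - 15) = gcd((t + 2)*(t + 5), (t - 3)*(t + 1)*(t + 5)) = t + 5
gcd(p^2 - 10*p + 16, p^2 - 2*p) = p - 2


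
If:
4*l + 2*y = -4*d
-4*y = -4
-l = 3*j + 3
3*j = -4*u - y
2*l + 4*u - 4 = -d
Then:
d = -7/4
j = -17/12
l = 5/4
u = 13/16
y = 1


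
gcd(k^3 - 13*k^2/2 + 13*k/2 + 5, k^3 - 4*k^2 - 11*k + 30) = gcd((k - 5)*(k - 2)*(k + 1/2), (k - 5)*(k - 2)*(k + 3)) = k^2 - 7*k + 10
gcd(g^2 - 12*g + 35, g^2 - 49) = g - 7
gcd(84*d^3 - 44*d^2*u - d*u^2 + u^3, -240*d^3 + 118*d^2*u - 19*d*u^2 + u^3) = -6*d + u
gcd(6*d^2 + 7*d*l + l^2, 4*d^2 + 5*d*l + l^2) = d + l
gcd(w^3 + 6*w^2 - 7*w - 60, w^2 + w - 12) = w^2 + w - 12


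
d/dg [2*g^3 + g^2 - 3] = 2*g*(3*g + 1)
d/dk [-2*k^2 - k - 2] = -4*k - 1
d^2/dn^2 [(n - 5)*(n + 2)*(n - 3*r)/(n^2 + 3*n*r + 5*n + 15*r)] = 2*((n - 5)*(n + 2)*(n - 3*r)*(2*n + 3*r + 5)^2 + 3*(n - r - 1)*(n^2 + 3*n*r + 5*n + 15*r)^2 - (n^2 + 3*n*r + 5*n + 15*r)*((n - 5)*(n + 2)*(n - 3*r) + (n - 5)*(n + 2)*(2*n + 3*r + 5) + (n - 5)*(n - 3*r)*(2*n + 3*r + 5) + (n + 2)*(n - 3*r)*(2*n + 3*r + 5)))/(n^2 + 3*n*r + 5*n + 15*r)^3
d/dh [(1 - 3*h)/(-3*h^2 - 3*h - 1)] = 3*(-3*h^2 + 2*h + 2)/(9*h^4 + 18*h^3 + 15*h^2 + 6*h + 1)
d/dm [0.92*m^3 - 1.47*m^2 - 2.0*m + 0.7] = 2.76*m^2 - 2.94*m - 2.0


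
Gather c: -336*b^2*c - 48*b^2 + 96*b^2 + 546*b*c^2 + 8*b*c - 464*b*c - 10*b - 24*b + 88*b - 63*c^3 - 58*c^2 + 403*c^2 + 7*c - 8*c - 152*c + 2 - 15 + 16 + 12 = 48*b^2 + 54*b - 63*c^3 + c^2*(546*b + 345) + c*(-336*b^2 - 456*b - 153) + 15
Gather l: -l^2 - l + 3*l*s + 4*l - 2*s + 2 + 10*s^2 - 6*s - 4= -l^2 + l*(3*s + 3) + 10*s^2 - 8*s - 2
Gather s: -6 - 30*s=-30*s - 6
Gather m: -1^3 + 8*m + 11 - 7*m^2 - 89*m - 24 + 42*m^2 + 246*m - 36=35*m^2 + 165*m - 50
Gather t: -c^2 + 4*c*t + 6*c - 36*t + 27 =-c^2 + 6*c + t*(4*c - 36) + 27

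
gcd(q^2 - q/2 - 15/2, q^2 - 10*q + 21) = q - 3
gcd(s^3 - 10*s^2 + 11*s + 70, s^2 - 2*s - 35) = s - 7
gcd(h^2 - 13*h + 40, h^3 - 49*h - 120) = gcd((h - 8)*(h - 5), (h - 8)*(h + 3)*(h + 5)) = h - 8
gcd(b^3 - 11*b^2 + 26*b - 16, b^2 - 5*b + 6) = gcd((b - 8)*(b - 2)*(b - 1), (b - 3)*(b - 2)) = b - 2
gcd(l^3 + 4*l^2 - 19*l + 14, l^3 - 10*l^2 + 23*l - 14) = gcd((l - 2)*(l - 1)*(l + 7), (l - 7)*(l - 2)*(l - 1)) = l^2 - 3*l + 2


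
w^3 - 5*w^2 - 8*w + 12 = (w - 6)*(w - 1)*(w + 2)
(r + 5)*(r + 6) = r^2 + 11*r + 30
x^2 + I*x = x*(x + I)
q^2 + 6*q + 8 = (q + 2)*(q + 4)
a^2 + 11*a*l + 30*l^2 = (a + 5*l)*(a + 6*l)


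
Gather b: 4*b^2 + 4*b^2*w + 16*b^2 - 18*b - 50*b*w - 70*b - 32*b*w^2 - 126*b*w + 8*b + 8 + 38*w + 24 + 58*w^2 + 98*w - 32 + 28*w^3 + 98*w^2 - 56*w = b^2*(4*w + 20) + b*(-32*w^2 - 176*w - 80) + 28*w^3 + 156*w^2 + 80*w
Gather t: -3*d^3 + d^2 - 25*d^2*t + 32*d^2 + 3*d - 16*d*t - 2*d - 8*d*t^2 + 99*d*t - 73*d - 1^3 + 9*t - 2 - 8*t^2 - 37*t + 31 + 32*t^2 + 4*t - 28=-3*d^3 + 33*d^2 - 72*d + t^2*(24 - 8*d) + t*(-25*d^2 + 83*d - 24)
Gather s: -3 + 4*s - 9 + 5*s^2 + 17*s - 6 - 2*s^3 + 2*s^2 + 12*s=-2*s^3 + 7*s^2 + 33*s - 18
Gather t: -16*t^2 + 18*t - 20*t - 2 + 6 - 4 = -16*t^2 - 2*t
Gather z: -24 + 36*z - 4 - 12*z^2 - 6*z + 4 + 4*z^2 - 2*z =-8*z^2 + 28*z - 24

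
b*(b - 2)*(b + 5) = b^3 + 3*b^2 - 10*b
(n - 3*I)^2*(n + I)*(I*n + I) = I*n^4 + 5*n^3 + I*n^3 + 5*n^2 - 3*I*n^2 + 9*n - 3*I*n + 9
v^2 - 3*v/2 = v*(v - 3/2)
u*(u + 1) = u^2 + u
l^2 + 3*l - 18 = (l - 3)*(l + 6)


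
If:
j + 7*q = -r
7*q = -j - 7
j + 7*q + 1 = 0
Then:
No Solution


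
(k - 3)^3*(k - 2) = k^4 - 11*k^3 + 45*k^2 - 81*k + 54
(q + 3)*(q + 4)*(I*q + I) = I*q^3 + 8*I*q^2 + 19*I*q + 12*I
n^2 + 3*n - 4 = (n - 1)*(n + 4)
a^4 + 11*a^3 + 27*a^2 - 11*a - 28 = (a - 1)*(a + 1)*(a + 4)*(a + 7)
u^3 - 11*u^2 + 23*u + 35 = (u - 7)*(u - 5)*(u + 1)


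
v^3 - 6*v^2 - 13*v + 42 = (v - 7)*(v - 2)*(v + 3)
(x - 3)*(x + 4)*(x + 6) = x^3 + 7*x^2 - 6*x - 72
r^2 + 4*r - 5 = (r - 1)*(r + 5)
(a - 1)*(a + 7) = a^2 + 6*a - 7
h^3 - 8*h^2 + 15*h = h*(h - 5)*(h - 3)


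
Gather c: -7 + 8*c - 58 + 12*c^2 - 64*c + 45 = 12*c^2 - 56*c - 20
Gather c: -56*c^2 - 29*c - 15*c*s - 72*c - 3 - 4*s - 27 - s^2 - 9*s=-56*c^2 + c*(-15*s - 101) - s^2 - 13*s - 30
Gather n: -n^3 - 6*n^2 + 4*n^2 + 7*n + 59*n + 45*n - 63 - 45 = -n^3 - 2*n^2 + 111*n - 108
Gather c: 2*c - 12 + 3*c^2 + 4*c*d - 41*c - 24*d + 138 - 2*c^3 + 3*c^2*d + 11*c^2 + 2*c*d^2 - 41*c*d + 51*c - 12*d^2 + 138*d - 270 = -2*c^3 + c^2*(3*d + 14) + c*(2*d^2 - 37*d + 12) - 12*d^2 + 114*d - 144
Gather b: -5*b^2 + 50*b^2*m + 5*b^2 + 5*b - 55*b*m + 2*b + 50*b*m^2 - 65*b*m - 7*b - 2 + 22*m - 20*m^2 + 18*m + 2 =50*b^2*m + b*(50*m^2 - 120*m) - 20*m^2 + 40*m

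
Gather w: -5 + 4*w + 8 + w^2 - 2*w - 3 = w^2 + 2*w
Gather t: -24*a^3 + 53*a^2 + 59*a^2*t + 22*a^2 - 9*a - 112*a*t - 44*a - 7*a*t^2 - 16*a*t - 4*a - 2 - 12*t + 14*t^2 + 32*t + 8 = -24*a^3 + 75*a^2 - 57*a + t^2*(14 - 7*a) + t*(59*a^2 - 128*a + 20) + 6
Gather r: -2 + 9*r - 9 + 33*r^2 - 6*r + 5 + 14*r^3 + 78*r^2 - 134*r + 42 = 14*r^3 + 111*r^2 - 131*r + 36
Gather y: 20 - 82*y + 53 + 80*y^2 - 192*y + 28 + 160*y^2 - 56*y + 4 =240*y^2 - 330*y + 105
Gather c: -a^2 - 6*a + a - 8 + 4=-a^2 - 5*a - 4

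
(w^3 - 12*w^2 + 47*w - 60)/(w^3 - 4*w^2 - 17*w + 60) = (w - 4)/(w + 4)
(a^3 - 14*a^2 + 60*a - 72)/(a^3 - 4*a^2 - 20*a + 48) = (a - 6)/(a + 4)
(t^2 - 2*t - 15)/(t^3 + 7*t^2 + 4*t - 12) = (t^2 - 2*t - 15)/(t^3 + 7*t^2 + 4*t - 12)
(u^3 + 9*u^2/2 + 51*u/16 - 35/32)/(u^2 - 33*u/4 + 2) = (8*u^2 + 38*u + 35)/(8*(u - 8))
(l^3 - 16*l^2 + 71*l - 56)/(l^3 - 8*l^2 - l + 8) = (l - 7)/(l + 1)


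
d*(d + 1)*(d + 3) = d^3 + 4*d^2 + 3*d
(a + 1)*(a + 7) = a^2 + 8*a + 7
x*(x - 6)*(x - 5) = x^3 - 11*x^2 + 30*x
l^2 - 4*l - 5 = (l - 5)*(l + 1)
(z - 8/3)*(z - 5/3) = z^2 - 13*z/3 + 40/9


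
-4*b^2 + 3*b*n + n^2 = (-b + n)*(4*b + n)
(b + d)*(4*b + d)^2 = 16*b^3 + 24*b^2*d + 9*b*d^2 + d^3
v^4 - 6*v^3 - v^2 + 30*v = v*(v - 5)*(v - 3)*(v + 2)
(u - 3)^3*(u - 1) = u^4 - 10*u^3 + 36*u^2 - 54*u + 27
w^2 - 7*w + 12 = (w - 4)*(w - 3)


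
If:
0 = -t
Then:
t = 0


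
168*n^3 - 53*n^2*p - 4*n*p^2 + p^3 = (-8*n + p)*(-3*n + p)*(7*n + p)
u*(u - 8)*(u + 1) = u^3 - 7*u^2 - 8*u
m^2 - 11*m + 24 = (m - 8)*(m - 3)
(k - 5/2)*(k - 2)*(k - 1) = k^3 - 11*k^2/2 + 19*k/2 - 5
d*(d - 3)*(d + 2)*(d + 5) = d^4 + 4*d^3 - 11*d^2 - 30*d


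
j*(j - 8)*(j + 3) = j^3 - 5*j^2 - 24*j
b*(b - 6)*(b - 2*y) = b^3 - 2*b^2*y - 6*b^2 + 12*b*y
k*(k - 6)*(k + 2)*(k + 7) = k^4 + 3*k^3 - 40*k^2 - 84*k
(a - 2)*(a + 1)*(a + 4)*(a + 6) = a^4 + 9*a^3 + 12*a^2 - 44*a - 48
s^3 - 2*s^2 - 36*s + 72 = (s - 6)*(s - 2)*(s + 6)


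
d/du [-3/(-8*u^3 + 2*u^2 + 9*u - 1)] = 3*(-24*u^2 + 4*u + 9)/(8*u^3 - 2*u^2 - 9*u + 1)^2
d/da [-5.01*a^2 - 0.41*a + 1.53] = -10.02*a - 0.41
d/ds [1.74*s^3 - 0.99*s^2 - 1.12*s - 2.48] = 5.22*s^2 - 1.98*s - 1.12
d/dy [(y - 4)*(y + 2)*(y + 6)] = 3*y^2 + 8*y - 20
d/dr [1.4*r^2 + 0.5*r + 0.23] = 2.8*r + 0.5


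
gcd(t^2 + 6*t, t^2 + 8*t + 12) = t + 6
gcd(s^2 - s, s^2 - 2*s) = s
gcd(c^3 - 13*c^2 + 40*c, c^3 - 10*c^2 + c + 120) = c^2 - 13*c + 40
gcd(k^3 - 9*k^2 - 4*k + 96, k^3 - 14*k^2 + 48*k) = k - 8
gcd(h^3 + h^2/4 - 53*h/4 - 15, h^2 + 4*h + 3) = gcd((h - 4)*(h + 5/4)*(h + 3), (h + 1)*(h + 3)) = h + 3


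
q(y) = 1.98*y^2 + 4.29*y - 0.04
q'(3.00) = 16.17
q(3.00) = 30.65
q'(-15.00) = -55.11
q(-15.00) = 381.11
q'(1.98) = 12.13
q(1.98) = 16.22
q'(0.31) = 5.52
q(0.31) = 1.48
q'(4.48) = 22.03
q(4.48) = 58.92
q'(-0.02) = 4.21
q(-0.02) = -0.13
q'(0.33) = 5.60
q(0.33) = 1.59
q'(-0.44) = 2.55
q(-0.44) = -1.54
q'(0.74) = 7.22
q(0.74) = 4.22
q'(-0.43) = 2.59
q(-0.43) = -1.52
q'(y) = 3.96*y + 4.29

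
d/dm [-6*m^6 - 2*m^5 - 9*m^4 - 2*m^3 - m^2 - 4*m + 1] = -36*m^5 - 10*m^4 - 36*m^3 - 6*m^2 - 2*m - 4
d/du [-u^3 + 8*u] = 8 - 3*u^2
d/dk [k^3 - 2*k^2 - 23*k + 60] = 3*k^2 - 4*k - 23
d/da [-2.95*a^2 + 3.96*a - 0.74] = 3.96 - 5.9*a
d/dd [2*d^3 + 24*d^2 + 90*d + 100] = 6*d^2 + 48*d + 90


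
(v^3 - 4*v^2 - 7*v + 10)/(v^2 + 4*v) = (v^3 - 4*v^2 - 7*v + 10)/(v*(v + 4))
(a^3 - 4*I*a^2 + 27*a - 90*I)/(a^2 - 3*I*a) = a - I + 30/a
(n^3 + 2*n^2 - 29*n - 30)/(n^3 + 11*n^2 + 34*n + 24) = (n - 5)/(n + 4)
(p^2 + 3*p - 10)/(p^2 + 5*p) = (p - 2)/p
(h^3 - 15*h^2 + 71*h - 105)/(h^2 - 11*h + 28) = (h^2 - 8*h + 15)/(h - 4)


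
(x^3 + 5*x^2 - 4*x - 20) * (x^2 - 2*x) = x^5 + 3*x^4 - 14*x^3 - 12*x^2 + 40*x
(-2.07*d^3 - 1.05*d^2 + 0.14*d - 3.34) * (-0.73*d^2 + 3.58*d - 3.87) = 1.5111*d^5 - 6.6441*d^4 + 4.1497*d^3 + 7.0029*d^2 - 12.499*d + 12.9258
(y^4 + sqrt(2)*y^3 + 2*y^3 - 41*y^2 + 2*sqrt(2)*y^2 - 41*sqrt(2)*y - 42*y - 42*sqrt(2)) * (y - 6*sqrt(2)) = y^5 - 5*sqrt(2)*y^4 + 2*y^4 - 53*y^3 - 10*sqrt(2)*y^3 - 66*y^2 + 205*sqrt(2)*y^2 + 210*sqrt(2)*y + 492*y + 504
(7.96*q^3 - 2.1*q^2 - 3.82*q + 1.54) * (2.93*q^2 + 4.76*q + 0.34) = 23.3228*q^5 + 31.7366*q^4 - 18.4822*q^3 - 14.385*q^2 + 6.0316*q + 0.5236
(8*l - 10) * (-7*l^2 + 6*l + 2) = -56*l^3 + 118*l^2 - 44*l - 20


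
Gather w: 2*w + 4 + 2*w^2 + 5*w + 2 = 2*w^2 + 7*w + 6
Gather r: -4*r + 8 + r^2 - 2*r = r^2 - 6*r + 8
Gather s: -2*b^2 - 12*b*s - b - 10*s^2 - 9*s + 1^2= -2*b^2 - b - 10*s^2 + s*(-12*b - 9) + 1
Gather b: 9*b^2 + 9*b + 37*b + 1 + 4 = 9*b^2 + 46*b + 5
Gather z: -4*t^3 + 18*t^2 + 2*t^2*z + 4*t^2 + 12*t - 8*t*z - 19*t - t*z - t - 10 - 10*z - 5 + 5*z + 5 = -4*t^3 + 22*t^2 - 8*t + z*(2*t^2 - 9*t - 5) - 10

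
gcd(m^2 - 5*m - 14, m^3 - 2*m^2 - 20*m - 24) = m + 2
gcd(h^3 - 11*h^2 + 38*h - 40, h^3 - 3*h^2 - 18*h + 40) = h^2 - 7*h + 10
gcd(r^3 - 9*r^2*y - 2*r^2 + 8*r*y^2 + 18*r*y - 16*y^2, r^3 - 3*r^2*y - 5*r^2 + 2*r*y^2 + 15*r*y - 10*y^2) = -r + y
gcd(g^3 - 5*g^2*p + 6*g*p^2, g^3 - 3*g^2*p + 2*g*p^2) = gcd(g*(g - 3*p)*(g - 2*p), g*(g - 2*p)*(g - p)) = -g^2 + 2*g*p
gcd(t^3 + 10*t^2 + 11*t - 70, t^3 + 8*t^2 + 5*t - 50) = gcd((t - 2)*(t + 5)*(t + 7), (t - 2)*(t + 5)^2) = t^2 + 3*t - 10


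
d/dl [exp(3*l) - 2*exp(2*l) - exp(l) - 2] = (3*exp(2*l) - 4*exp(l) - 1)*exp(l)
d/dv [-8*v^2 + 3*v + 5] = 3 - 16*v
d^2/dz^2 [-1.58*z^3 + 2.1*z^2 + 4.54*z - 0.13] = 4.2 - 9.48*z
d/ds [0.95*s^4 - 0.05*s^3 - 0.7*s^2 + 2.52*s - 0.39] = 3.8*s^3 - 0.15*s^2 - 1.4*s + 2.52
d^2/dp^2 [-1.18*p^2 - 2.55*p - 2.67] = -2.36000000000000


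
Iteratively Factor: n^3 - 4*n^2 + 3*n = (n - 3)*(n^2 - n) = (n - 3)*(n - 1)*(n)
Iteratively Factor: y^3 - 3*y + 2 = (y + 2)*(y^2 - 2*y + 1) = (y - 1)*(y + 2)*(y - 1)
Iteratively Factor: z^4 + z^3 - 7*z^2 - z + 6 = (z + 1)*(z^3 - 7*z + 6) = (z - 1)*(z + 1)*(z^2 + z - 6) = (z - 1)*(z + 1)*(z + 3)*(z - 2)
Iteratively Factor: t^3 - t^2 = (t)*(t^2 - t) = t^2*(t - 1)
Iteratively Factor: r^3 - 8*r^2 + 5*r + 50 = (r - 5)*(r^2 - 3*r - 10) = (r - 5)*(r + 2)*(r - 5)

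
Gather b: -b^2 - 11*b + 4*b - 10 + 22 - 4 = -b^2 - 7*b + 8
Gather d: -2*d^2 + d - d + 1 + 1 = 2 - 2*d^2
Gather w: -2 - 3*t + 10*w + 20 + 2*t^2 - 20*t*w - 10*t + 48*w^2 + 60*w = 2*t^2 - 13*t + 48*w^2 + w*(70 - 20*t) + 18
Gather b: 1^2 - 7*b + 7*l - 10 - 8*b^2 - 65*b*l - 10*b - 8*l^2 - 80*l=-8*b^2 + b*(-65*l - 17) - 8*l^2 - 73*l - 9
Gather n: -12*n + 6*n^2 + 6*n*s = 6*n^2 + n*(6*s - 12)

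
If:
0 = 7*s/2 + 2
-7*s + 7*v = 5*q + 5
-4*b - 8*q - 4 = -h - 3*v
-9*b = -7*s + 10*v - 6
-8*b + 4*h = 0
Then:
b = 202/269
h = 404/269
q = -233/269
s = -4/7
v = -128/269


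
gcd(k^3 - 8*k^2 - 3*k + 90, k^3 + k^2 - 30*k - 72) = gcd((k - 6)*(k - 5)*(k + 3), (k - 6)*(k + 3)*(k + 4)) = k^2 - 3*k - 18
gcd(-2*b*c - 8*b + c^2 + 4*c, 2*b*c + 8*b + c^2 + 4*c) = c + 4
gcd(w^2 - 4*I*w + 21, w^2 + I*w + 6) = w + 3*I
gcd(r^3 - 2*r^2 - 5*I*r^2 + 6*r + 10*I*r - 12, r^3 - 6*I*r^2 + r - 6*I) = r^2 - 5*I*r + 6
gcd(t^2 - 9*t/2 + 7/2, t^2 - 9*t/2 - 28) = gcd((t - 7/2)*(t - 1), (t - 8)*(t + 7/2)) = 1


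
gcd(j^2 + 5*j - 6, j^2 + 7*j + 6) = j + 6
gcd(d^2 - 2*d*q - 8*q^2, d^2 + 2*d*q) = d + 2*q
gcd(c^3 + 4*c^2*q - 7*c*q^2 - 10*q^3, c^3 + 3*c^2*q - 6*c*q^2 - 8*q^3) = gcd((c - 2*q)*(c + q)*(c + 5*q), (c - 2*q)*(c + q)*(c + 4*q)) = -c^2 + c*q + 2*q^2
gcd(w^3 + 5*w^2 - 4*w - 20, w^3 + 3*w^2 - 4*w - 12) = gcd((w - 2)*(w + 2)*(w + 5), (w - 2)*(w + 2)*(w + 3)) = w^2 - 4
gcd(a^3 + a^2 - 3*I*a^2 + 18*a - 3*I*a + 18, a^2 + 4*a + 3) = a + 1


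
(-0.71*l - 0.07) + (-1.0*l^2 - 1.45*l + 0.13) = -1.0*l^2 - 2.16*l + 0.06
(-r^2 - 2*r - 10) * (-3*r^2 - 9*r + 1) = 3*r^4 + 15*r^3 + 47*r^2 + 88*r - 10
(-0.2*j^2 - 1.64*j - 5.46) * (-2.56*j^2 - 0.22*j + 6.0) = 0.512*j^4 + 4.2424*j^3 + 13.1384*j^2 - 8.6388*j - 32.76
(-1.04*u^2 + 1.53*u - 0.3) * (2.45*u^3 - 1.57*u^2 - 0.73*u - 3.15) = -2.548*u^5 + 5.3813*u^4 - 2.3779*u^3 + 2.6301*u^2 - 4.6005*u + 0.945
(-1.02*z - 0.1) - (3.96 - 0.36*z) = -0.66*z - 4.06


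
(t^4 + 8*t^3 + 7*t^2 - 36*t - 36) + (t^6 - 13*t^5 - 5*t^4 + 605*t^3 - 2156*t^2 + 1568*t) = t^6 - 13*t^5 - 4*t^4 + 613*t^3 - 2149*t^2 + 1532*t - 36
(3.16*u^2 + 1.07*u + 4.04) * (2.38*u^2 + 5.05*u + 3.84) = 7.5208*u^4 + 18.5046*u^3 + 27.1531*u^2 + 24.5108*u + 15.5136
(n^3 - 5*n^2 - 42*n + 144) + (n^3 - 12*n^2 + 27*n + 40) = 2*n^3 - 17*n^2 - 15*n + 184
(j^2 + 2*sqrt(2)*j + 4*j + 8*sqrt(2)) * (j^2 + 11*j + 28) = j^4 + 2*sqrt(2)*j^3 + 15*j^3 + 30*sqrt(2)*j^2 + 72*j^2 + 112*j + 144*sqrt(2)*j + 224*sqrt(2)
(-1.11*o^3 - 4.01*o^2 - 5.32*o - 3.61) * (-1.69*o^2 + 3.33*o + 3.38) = 1.8759*o^5 + 3.0806*o^4 - 8.1143*o^3 - 25.1685*o^2 - 30.0029*o - 12.2018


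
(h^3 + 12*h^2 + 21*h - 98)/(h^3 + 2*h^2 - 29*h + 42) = (h + 7)/(h - 3)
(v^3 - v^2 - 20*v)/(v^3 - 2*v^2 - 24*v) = (v - 5)/(v - 6)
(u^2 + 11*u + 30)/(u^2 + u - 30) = (u + 5)/(u - 5)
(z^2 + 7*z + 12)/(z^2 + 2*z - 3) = (z + 4)/(z - 1)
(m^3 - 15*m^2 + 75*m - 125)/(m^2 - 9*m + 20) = (m^2 - 10*m + 25)/(m - 4)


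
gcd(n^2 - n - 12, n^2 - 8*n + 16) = n - 4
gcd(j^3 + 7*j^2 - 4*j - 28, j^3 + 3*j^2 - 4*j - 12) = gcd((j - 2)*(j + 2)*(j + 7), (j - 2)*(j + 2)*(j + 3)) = j^2 - 4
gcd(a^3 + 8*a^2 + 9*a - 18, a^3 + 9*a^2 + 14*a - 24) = a^2 + 5*a - 6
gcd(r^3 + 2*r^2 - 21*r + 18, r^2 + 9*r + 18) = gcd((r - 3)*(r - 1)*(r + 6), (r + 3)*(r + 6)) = r + 6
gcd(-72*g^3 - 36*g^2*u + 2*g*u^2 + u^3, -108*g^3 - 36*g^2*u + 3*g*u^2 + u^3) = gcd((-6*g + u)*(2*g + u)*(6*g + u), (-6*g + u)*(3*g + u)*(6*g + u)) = -36*g^2 + u^2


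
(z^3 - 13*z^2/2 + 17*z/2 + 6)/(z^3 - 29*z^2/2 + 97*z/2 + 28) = (z^2 - 7*z + 12)/(z^2 - 15*z + 56)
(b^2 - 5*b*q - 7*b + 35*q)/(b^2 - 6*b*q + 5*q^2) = (7 - b)/(-b + q)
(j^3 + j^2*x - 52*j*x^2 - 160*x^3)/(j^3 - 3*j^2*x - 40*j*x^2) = (j + 4*x)/j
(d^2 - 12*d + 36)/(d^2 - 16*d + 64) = (d^2 - 12*d + 36)/(d^2 - 16*d + 64)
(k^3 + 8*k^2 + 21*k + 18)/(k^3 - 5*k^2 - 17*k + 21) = (k^2 + 5*k + 6)/(k^2 - 8*k + 7)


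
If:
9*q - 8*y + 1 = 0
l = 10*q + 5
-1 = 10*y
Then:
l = 3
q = -1/5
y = -1/10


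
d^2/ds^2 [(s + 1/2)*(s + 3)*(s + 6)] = 6*s + 19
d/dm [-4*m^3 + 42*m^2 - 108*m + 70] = -12*m^2 + 84*m - 108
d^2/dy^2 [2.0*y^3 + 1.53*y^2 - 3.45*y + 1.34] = 12.0*y + 3.06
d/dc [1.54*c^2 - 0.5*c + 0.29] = 3.08*c - 0.5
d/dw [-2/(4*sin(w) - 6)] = 2*cos(w)/(2*sin(w) - 3)^2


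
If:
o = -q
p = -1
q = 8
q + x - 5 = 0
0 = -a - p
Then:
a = 1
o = -8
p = -1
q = 8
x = -3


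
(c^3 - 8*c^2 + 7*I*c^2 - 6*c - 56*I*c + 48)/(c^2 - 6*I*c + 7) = (c^2 + c*(-8 + 6*I) - 48*I)/(c - 7*I)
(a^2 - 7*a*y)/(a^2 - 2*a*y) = (a - 7*y)/(a - 2*y)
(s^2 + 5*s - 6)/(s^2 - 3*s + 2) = (s + 6)/(s - 2)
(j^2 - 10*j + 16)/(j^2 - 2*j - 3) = (-j^2 + 10*j - 16)/(-j^2 + 2*j + 3)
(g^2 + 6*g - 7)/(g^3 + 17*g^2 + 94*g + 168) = (g - 1)/(g^2 + 10*g + 24)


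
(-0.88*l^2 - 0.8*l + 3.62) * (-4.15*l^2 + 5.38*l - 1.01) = 3.652*l^4 - 1.4144*l^3 - 18.4382*l^2 + 20.2836*l - 3.6562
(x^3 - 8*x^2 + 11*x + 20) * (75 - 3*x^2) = -3*x^5 + 24*x^4 + 42*x^3 - 660*x^2 + 825*x + 1500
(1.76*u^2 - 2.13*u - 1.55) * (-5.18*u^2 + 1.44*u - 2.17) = -9.1168*u^4 + 13.5678*u^3 + 1.1426*u^2 + 2.3901*u + 3.3635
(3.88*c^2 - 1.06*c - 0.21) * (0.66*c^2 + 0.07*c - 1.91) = 2.5608*c^4 - 0.428*c^3 - 7.6236*c^2 + 2.0099*c + 0.4011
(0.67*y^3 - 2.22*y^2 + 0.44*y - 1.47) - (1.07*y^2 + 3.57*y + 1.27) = 0.67*y^3 - 3.29*y^2 - 3.13*y - 2.74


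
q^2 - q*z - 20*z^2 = (q - 5*z)*(q + 4*z)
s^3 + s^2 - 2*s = s*(s - 1)*(s + 2)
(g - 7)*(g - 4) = g^2 - 11*g + 28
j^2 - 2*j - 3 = (j - 3)*(j + 1)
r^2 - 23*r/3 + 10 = (r - 6)*(r - 5/3)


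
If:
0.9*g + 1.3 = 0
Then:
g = -1.44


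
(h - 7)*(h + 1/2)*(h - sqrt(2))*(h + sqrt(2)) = h^4 - 13*h^3/2 - 11*h^2/2 + 13*h + 7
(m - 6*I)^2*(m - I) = m^3 - 13*I*m^2 - 48*m + 36*I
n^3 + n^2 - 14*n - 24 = (n - 4)*(n + 2)*(n + 3)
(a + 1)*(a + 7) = a^2 + 8*a + 7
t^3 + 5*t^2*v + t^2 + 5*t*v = t*(t + 1)*(t + 5*v)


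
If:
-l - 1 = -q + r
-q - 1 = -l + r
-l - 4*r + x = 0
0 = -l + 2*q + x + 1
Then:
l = 3/2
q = 3/2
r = -1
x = -5/2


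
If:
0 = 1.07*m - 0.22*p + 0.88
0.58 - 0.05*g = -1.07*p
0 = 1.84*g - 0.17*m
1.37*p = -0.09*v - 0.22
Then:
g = -0.09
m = -0.93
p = -0.55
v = 5.87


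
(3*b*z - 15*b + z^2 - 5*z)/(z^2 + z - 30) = (3*b + z)/(z + 6)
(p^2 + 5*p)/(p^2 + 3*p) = (p + 5)/(p + 3)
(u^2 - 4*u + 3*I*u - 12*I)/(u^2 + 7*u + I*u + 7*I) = (u^2 + u*(-4 + 3*I) - 12*I)/(u^2 + u*(7 + I) + 7*I)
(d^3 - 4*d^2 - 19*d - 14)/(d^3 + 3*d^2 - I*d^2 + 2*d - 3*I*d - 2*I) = (d - 7)/(d - I)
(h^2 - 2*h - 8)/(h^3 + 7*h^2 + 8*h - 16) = (h^2 - 2*h - 8)/(h^3 + 7*h^2 + 8*h - 16)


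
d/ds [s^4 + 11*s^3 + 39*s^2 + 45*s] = 4*s^3 + 33*s^2 + 78*s + 45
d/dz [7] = 0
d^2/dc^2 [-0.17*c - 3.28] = 0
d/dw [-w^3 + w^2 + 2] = w*(2 - 3*w)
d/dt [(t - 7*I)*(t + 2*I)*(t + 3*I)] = 3*t^2 - 4*I*t + 29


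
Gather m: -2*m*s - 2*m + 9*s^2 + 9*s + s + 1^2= m*(-2*s - 2) + 9*s^2 + 10*s + 1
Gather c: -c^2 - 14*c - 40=-c^2 - 14*c - 40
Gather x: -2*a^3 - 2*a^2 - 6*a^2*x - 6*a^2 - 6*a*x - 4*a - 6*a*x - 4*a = -2*a^3 - 8*a^2 - 8*a + x*(-6*a^2 - 12*a)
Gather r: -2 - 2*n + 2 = -2*n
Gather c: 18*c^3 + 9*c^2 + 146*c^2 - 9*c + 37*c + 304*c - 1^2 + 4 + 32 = 18*c^3 + 155*c^2 + 332*c + 35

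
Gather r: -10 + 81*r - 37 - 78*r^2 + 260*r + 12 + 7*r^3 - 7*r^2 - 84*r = 7*r^3 - 85*r^2 + 257*r - 35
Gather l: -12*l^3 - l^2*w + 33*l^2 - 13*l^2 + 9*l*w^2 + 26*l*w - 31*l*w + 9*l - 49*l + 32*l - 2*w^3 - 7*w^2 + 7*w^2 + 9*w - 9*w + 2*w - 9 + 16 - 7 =-12*l^3 + l^2*(20 - w) + l*(9*w^2 - 5*w - 8) - 2*w^3 + 2*w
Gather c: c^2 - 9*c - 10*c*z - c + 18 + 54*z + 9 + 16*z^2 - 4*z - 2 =c^2 + c*(-10*z - 10) + 16*z^2 + 50*z + 25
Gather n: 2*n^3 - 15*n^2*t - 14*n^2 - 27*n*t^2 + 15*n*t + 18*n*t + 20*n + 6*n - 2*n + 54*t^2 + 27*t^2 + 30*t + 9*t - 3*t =2*n^3 + n^2*(-15*t - 14) + n*(-27*t^2 + 33*t + 24) + 81*t^2 + 36*t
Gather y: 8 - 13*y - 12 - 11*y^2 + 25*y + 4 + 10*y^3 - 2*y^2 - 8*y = 10*y^3 - 13*y^2 + 4*y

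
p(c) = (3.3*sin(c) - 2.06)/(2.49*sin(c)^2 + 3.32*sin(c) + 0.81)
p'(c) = (-4.98*sin(c)*cos(c) - 3.32*cos(c))*(3.3*sin(c) - 2.06)/(2.49*sin(c)^2 + 3.32*sin(c) + 0.81)^2 + 3.3*cos(c)/(2.49*sin(c)^2 + 3.32*sin(c) + 0.81)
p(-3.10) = -3.25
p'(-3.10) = -19.82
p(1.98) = 0.16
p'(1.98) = -0.13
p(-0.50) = 17.40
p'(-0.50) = 54.16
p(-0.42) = 26.25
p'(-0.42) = 214.91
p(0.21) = -0.85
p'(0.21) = 4.26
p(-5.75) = -0.12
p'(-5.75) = 1.10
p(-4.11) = 0.13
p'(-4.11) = -0.26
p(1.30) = 0.18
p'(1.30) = 0.08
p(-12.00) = -0.09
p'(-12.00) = 0.98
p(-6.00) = -0.59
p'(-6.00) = 3.02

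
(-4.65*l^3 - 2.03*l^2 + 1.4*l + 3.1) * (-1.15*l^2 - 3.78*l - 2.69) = 5.3475*l^5 + 19.9115*l^4 + 18.5719*l^3 - 3.3963*l^2 - 15.484*l - 8.339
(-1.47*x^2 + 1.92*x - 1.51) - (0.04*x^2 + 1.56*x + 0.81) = -1.51*x^2 + 0.36*x - 2.32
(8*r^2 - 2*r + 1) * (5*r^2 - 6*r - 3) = 40*r^4 - 58*r^3 - 7*r^2 - 3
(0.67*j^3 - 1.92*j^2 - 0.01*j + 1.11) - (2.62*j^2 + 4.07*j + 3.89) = 0.67*j^3 - 4.54*j^2 - 4.08*j - 2.78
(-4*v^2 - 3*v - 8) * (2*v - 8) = -8*v^3 + 26*v^2 + 8*v + 64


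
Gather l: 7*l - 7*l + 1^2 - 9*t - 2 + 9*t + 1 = 0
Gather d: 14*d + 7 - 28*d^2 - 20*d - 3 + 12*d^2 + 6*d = 4 - 16*d^2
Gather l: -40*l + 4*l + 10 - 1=9 - 36*l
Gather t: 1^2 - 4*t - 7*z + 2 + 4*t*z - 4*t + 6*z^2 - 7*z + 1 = t*(4*z - 8) + 6*z^2 - 14*z + 4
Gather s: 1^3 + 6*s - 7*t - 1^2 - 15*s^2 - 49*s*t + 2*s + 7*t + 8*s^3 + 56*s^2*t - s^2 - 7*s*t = 8*s^3 + s^2*(56*t - 16) + s*(8 - 56*t)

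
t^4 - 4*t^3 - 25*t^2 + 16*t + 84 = (t - 7)*(t - 2)*(t + 2)*(t + 3)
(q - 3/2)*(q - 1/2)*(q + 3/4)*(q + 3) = q^4 + 7*q^3/4 - 9*q^2/2 - 27*q/16 + 27/16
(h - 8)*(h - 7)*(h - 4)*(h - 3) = h^4 - 22*h^3 + 173*h^2 - 572*h + 672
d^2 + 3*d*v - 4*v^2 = (d - v)*(d + 4*v)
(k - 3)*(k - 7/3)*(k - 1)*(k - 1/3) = k^4 - 20*k^3/3 + 130*k^2/9 - 100*k/9 + 7/3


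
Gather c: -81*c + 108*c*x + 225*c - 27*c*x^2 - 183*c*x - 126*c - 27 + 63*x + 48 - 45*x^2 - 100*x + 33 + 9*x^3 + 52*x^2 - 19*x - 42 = c*(-27*x^2 - 75*x + 18) + 9*x^3 + 7*x^2 - 56*x + 12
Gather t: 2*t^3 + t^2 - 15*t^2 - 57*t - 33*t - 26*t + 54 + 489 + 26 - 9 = 2*t^3 - 14*t^2 - 116*t + 560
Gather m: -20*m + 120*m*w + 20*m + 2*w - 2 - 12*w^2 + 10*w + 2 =120*m*w - 12*w^2 + 12*w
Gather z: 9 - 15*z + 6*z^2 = 6*z^2 - 15*z + 9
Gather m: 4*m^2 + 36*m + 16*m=4*m^2 + 52*m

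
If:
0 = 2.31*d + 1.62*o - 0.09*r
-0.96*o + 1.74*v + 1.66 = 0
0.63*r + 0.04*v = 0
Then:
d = -1.27357761286333*v - 1.21266233766234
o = 1.8125*v + 1.72916666666667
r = -0.0634920634920635*v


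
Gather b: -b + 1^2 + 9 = 10 - b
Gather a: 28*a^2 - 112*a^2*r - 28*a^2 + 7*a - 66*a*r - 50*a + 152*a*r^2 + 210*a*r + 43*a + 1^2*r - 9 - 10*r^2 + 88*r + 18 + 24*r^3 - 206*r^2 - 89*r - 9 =-112*a^2*r + a*(152*r^2 + 144*r) + 24*r^3 - 216*r^2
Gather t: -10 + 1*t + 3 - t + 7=0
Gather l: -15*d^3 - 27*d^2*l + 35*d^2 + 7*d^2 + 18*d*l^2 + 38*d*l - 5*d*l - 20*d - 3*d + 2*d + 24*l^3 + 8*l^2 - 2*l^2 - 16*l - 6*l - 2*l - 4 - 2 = -15*d^3 + 42*d^2 - 21*d + 24*l^3 + l^2*(18*d + 6) + l*(-27*d^2 + 33*d - 24) - 6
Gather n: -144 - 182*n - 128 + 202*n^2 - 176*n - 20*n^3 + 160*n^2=-20*n^3 + 362*n^2 - 358*n - 272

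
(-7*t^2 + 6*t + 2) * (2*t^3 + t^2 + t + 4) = -14*t^5 + 5*t^4 + 3*t^3 - 20*t^2 + 26*t + 8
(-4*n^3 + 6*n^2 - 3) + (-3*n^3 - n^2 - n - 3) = -7*n^3 + 5*n^2 - n - 6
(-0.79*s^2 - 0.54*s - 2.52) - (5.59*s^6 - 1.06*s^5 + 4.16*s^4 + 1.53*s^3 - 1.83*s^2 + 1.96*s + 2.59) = -5.59*s^6 + 1.06*s^5 - 4.16*s^4 - 1.53*s^3 + 1.04*s^2 - 2.5*s - 5.11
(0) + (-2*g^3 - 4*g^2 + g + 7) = -2*g^3 - 4*g^2 + g + 7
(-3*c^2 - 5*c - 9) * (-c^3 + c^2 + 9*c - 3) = 3*c^5 + 2*c^4 - 23*c^3 - 45*c^2 - 66*c + 27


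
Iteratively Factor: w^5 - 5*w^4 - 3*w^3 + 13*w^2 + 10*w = (w + 1)*(w^4 - 6*w^3 + 3*w^2 + 10*w) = w*(w + 1)*(w^3 - 6*w^2 + 3*w + 10) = w*(w - 5)*(w + 1)*(w^2 - w - 2) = w*(w - 5)*(w + 1)^2*(w - 2)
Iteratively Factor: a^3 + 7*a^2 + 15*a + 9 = (a + 3)*(a^2 + 4*a + 3) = (a + 3)^2*(a + 1)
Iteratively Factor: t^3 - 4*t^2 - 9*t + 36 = (t + 3)*(t^2 - 7*t + 12) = (t - 4)*(t + 3)*(t - 3)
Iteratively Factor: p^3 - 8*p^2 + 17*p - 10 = (p - 1)*(p^2 - 7*p + 10) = (p - 2)*(p - 1)*(p - 5)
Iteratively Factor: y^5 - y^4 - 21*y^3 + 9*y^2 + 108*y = (y)*(y^4 - y^3 - 21*y^2 + 9*y + 108) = y*(y - 3)*(y^3 + 2*y^2 - 15*y - 36) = y*(y - 3)*(y + 3)*(y^2 - y - 12) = y*(y - 3)*(y + 3)^2*(y - 4)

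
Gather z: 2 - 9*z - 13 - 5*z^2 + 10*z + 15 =-5*z^2 + z + 4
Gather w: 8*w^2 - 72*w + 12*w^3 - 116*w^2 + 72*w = 12*w^3 - 108*w^2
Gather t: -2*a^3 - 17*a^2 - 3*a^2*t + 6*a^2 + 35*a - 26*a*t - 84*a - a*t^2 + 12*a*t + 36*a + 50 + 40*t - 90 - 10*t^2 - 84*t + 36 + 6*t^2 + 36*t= -2*a^3 - 11*a^2 - 13*a + t^2*(-a - 4) + t*(-3*a^2 - 14*a - 8) - 4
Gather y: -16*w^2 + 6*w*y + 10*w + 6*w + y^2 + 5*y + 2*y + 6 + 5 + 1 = -16*w^2 + 16*w + y^2 + y*(6*w + 7) + 12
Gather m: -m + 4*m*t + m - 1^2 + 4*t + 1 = 4*m*t + 4*t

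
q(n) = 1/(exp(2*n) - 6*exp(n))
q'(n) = (-2*exp(2*n) + 6*exp(n))/(exp(2*n) - 6*exp(n))^2 = 2*(3 - exp(n))*exp(-n)/(exp(n) - 6)^2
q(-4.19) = -11.03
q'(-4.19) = 11.00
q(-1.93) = -1.18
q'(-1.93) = 1.15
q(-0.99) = -0.48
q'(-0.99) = 0.45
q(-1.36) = -0.68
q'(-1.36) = 0.65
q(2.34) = 0.02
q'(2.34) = -0.07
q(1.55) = -0.16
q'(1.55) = -0.44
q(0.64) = -0.13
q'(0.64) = 0.07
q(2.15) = 0.05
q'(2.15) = -0.19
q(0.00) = -0.20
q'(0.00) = 0.16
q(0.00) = -0.20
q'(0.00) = 0.16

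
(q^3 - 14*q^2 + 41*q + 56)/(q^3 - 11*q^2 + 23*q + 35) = (q - 8)/(q - 5)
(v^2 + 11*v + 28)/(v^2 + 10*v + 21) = (v + 4)/(v + 3)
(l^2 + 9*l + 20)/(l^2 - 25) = (l + 4)/(l - 5)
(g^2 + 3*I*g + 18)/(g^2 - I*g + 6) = (g + 6*I)/(g + 2*I)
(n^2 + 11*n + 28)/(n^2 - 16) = (n + 7)/(n - 4)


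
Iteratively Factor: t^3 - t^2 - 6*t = (t + 2)*(t^2 - 3*t) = (t - 3)*(t + 2)*(t)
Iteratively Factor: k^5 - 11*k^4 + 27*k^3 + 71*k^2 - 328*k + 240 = (k - 4)*(k^4 - 7*k^3 - k^2 + 67*k - 60) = (k - 4)*(k + 3)*(k^3 - 10*k^2 + 29*k - 20) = (k - 4)^2*(k + 3)*(k^2 - 6*k + 5) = (k - 5)*(k - 4)^2*(k + 3)*(k - 1)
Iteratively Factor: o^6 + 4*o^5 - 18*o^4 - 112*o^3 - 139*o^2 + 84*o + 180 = (o + 2)*(o^5 + 2*o^4 - 22*o^3 - 68*o^2 - 3*o + 90) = (o + 2)^2*(o^4 - 22*o^2 - 24*o + 45) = (o - 1)*(o + 2)^2*(o^3 + o^2 - 21*o - 45) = (o - 1)*(o + 2)^2*(o + 3)*(o^2 - 2*o - 15) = (o - 1)*(o + 2)^2*(o + 3)^2*(o - 5)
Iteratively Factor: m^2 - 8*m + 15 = (m - 5)*(m - 3)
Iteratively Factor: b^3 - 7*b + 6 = (b + 3)*(b^2 - 3*b + 2) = (b - 1)*(b + 3)*(b - 2)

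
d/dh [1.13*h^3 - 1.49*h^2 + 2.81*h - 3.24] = 3.39*h^2 - 2.98*h + 2.81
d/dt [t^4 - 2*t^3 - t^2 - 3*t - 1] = 4*t^3 - 6*t^2 - 2*t - 3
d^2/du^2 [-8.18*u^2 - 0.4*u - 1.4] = -16.3600000000000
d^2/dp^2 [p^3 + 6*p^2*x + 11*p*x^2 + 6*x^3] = 6*p + 12*x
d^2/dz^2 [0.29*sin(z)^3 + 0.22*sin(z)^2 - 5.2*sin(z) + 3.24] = 4.9825*sin(z) + 0.6525*sin(3*z) + 0.44*cos(2*z)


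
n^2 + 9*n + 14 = (n + 2)*(n + 7)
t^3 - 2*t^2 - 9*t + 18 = (t - 3)*(t - 2)*(t + 3)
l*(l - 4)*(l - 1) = l^3 - 5*l^2 + 4*l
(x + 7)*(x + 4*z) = x^2 + 4*x*z + 7*x + 28*z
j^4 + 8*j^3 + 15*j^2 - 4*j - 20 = (j - 1)*(j + 2)^2*(j + 5)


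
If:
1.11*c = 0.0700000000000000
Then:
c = 0.06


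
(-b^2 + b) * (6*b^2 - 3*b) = -6*b^4 + 9*b^3 - 3*b^2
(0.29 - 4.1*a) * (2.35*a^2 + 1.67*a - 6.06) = -9.635*a^3 - 6.1655*a^2 + 25.3303*a - 1.7574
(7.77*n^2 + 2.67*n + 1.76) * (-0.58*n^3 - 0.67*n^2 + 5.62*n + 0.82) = -4.5066*n^5 - 6.7545*n^4 + 40.8577*n^3 + 20.1976*n^2 + 12.0806*n + 1.4432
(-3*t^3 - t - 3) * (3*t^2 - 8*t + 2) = -9*t^5 + 24*t^4 - 9*t^3 - t^2 + 22*t - 6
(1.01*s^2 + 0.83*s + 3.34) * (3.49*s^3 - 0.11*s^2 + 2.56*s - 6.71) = 3.5249*s^5 + 2.7856*s^4 + 14.1509*s^3 - 5.0197*s^2 + 2.9811*s - 22.4114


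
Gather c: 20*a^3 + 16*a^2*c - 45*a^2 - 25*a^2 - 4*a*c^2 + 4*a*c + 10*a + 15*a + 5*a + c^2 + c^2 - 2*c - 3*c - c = 20*a^3 - 70*a^2 + 30*a + c^2*(2 - 4*a) + c*(16*a^2 + 4*a - 6)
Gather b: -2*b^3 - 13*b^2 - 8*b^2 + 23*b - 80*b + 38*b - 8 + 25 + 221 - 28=-2*b^3 - 21*b^2 - 19*b + 210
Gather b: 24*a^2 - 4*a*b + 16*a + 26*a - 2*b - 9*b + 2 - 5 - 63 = 24*a^2 + 42*a + b*(-4*a - 11) - 66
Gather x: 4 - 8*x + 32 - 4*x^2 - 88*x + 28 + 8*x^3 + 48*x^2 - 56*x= 8*x^3 + 44*x^2 - 152*x + 64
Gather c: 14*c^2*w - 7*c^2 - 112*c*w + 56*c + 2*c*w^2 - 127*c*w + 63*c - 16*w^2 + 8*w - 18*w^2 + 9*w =c^2*(14*w - 7) + c*(2*w^2 - 239*w + 119) - 34*w^2 + 17*w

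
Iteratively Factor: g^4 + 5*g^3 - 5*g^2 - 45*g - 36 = (g + 3)*(g^3 + 2*g^2 - 11*g - 12) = (g + 1)*(g + 3)*(g^2 + g - 12) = (g + 1)*(g + 3)*(g + 4)*(g - 3)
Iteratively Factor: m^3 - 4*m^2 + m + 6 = (m + 1)*(m^2 - 5*m + 6) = (m - 2)*(m + 1)*(m - 3)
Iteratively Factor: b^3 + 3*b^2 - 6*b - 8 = (b + 4)*(b^2 - b - 2) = (b + 1)*(b + 4)*(b - 2)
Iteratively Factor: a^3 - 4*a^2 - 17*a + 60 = (a - 5)*(a^2 + a - 12) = (a - 5)*(a - 3)*(a + 4)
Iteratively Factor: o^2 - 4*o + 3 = (o - 1)*(o - 3)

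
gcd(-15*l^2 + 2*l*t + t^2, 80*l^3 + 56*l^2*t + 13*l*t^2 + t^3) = 5*l + t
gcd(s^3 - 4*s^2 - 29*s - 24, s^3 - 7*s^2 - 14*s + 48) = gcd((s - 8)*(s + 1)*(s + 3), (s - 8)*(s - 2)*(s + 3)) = s^2 - 5*s - 24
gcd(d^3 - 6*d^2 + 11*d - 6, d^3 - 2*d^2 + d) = d - 1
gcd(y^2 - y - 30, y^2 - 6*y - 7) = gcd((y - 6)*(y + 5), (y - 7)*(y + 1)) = 1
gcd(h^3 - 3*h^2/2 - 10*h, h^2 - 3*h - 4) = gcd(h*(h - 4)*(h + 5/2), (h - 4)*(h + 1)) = h - 4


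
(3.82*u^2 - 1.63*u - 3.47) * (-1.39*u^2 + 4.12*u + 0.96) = -5.3098*u^4 + 18.0041*u^3 + 1.7749*u^2 - 15.8612*u - 3.3312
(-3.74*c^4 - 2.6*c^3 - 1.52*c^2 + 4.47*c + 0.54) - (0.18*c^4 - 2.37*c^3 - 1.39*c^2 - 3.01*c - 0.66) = -3.92*c^4 - 0.23*c^3 - 0.13*c^2 + 7.48*c + 1.2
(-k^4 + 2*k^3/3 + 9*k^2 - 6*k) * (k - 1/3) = -k^5 + k^4 + 79*k^3/9 - 9*k^2 + 2*k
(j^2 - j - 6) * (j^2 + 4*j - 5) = j^4 + 3*j^3 - 15*j^2 - 19*j + 30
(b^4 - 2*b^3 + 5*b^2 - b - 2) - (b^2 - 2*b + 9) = b^4 - 2*b^3 + 4*b^2 + b - 11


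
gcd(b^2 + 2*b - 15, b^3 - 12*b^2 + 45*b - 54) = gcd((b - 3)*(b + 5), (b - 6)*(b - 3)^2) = b - 3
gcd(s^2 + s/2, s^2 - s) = s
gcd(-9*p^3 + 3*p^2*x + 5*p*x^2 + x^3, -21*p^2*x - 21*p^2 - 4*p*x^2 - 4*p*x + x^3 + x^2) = 3*p + x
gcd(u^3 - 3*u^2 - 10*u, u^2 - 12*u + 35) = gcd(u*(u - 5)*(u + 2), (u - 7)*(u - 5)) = u - 5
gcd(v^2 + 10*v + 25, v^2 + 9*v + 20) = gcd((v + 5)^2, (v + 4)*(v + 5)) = v + 5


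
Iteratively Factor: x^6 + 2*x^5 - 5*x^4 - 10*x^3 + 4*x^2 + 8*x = (x)*(x^5 + 2*x^4 - 5*x^3 - 10*x^2 + 4*x + 8) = x*(x + 1)*(x^4 + x^3 - 6*x^2 - 4*x + 8) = x*(x + 1)*(x + 2)*(x^3 - x^2 - 4*x + 4) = x*(x - 2)*(x + 1)*(x + 2)*(x^2 + x - 2) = x*(x - 2)*(x + 1)*(x + 2)^2*(x - 1)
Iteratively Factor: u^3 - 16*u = (u + 4)*(u^2 - 4*u) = u*(u + 4)*(u - 4)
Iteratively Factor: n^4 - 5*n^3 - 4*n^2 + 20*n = (n - 5)*(n^3 - 4*n) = (n - 5)*(n + 2)*(n^2 - 2*n) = n*(n - 5)*(n + 2)*(n - 2)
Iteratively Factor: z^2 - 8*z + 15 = (z - 5)*(z - 3)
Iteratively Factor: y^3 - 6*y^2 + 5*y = (y - 1)*(y^2 - 5*y) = (y - 5)*(y - 1)*(y)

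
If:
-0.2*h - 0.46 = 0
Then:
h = -2.30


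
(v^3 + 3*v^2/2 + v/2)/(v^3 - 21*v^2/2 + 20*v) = (2*v^2 + 3*v + 1)/(2*v^2 - 21*v + 40)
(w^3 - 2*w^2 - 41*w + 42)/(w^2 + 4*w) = (w^3 - 2*w^2 - 41*w + 42)/(w*(w + 4))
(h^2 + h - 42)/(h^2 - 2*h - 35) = (-h^2 - h + 42)/(-h^2 + 2*h + 35)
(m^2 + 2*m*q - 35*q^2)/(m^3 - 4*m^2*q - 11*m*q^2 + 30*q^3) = (-m - 7*q)/(-m^2 - m*q + 6*q^2)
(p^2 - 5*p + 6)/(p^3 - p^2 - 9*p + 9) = (p - 2)/(p^2 + 2*p - 3)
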